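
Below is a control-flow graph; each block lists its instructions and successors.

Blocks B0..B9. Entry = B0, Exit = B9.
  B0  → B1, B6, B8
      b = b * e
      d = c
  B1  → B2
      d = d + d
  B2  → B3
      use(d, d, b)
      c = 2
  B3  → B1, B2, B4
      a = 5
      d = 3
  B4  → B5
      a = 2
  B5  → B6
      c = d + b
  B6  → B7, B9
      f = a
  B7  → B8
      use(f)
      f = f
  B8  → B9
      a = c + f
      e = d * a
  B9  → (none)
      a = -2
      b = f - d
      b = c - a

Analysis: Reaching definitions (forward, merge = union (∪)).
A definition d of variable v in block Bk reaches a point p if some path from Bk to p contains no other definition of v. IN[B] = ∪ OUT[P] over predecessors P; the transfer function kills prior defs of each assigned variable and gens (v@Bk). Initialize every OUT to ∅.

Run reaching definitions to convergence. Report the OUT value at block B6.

Converged values:
  B0: | IN={} | OUT={b@B0, d@B0}
  B1: | IN={a@B3, b@B0, c@B2, d@B0, d@B3} | OUT={a@B3, b@B0, c@B2, d@B1}
  B2: | IN={a@B3, b@B0, c@B2, d@B1, d@B3} | OUT={a@B3, b@B0, c@B2, d@B1, d@B3}
  B3: | IN={a@B3, b@B0, c@B2, d@B1, d@B3} | OUT={a@B3, b@B0, c@B2, d@B3}
  B4: | IN={a@B3, b@B0, c@B2, d@B3} | OUT={a@B4, b@B0, c@B2, d@B3}
  B5: | IN={a@B4, b@B0, c@B2, d@B3} | OUT={a@B4, b@B0, c@B5, d@B3}
  B6: | IN={a@B4, b@B0, c@B5, d@B0, d@B3} | OUT={a@B4, b@B0, c@B5, d@B0, d@B3, f@B6}
  B7: | IN={a@B4, b@B0, c@B5, d@B0, d@B3, f@B6} | OUT={a@B4, b@B0, c@B5, d@B0, d@B3, f@B7}
  B8: | IN={a@B4, b@B0, c@B5, d@B0, d@B3, f@B7} | OUT={a@B8, b@B0, c@B5, d@B0, d@B3, e@B8, f@B7}
  B9: | IN={a@B4, a@B8, b@B0, c@B5, d@B0, d@B3, e@B8, f@B6, f@B7} | OUT={a@B9, b@B9, c@B5, d@B0, d@B3, e@B8, f@B6, f@B7}

Merge at B6: IN[B6] = OUT[B0] ⊔ OUT[B5] = {a@B4, b@B0, c@B5, d@B0, d@B3}
Applying B6's transfer function to that IN value gives OUT[B6] (row B6 above).

Answer: {a@B4, b@B0, c@B5, d@B0, d@B3, f@B6}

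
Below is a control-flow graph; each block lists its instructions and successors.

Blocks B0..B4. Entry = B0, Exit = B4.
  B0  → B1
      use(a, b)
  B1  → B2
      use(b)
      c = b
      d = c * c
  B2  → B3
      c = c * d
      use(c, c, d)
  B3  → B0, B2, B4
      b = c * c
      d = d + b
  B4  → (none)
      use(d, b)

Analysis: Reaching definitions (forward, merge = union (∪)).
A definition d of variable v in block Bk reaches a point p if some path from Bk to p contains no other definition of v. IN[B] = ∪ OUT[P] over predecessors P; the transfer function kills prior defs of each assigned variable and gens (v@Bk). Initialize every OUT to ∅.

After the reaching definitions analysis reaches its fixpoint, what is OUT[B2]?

Converged values:
  B0:  IN={b@B3, c@B2, d@B3}  OUT={b@B3, c@B2, d@B3}
  B1:  IN={b@B3, c@B2, d@B3}  OUT={b@B3, c@B1, d@B1}
  B2:  IN={b@B3, c@B1, c@B2, d@B1, d@B3}  OUT={b@B3, c@B2, d@B1, d@B3}
  B3:  IN={b@B3, c@B2, d@B1, d@B3}  OUT={b@B3, c@B2, d@B3}
  B4:  IN={b@B3, c@B2, d@B3}  OUT={b@B3, c@B2, d@B3}

Merge at B2: IN[B2] = OUT[B1] ⊔ OUT[B3] = {b@B3, c@B1, c@B2, d@B1, d@B3}
Applying B2's transfer function to that IN value gives OUT[B2] (row B2 above).

Answer: {b@B3, c@B2, d@B1, d@B3}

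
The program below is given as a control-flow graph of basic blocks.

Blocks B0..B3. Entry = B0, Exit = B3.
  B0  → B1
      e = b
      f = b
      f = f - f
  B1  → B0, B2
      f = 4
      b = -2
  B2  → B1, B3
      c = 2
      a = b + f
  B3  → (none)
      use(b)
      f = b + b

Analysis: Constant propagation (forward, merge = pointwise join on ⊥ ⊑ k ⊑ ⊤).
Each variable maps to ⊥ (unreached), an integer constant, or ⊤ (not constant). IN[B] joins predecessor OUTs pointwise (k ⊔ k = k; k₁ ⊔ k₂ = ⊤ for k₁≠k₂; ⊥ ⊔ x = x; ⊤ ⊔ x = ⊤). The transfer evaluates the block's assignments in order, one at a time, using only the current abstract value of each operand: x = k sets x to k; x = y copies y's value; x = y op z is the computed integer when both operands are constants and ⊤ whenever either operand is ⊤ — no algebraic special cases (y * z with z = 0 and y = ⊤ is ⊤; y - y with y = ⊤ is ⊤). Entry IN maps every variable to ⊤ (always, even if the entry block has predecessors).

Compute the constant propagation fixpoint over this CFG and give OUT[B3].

Answer: {a: 2, b: -2, c: 2, d: ⊤, e: ⊤, f: -4}

Working:
Per-block solution:
  B0: | IN=(all ⊤) | OUT=(all ⊤)
  B1: | IN=(all ⊤) | OUT={b:-2, f:4; rest ⊤}
  B2: | IN={b:-2, f:4; rest ⊤} | OUT={a:2, b:-2, c:2, f:4; rest ⊤}
  B3: | IN={a:2, b:-2, c:2, f:4; rest ⊤} | OUT={a:2, b:-2, c:2, f:-4; rest ⊤}

Merge at B3: IN[B3] = OUT[B2] = {a: 2, b: -2, c: 2, d: ⊤, e: ⊤, f: 4}
Applying B3's transfer function to that IN value gives OUT[B3] (row B3 above).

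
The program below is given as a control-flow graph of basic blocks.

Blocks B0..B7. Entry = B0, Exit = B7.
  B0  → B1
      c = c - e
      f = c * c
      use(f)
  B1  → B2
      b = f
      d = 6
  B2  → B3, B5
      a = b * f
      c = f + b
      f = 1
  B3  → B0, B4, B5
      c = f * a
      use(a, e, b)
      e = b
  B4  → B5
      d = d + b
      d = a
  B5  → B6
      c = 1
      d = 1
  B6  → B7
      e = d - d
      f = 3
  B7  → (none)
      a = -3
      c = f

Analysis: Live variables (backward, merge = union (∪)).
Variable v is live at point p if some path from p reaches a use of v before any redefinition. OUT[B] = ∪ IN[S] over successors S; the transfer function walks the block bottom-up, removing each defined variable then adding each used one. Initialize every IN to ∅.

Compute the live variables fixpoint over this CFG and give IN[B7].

Converged values:
  B0:  IN={c, e}  OUT={e, f}
  B1:  IN={e, f}  OUT={b, d, e, f}
  B2:  IN={b, d, e, f}  OUT={a, b, d, e, f}
  B3:  IN={a, b, d, e, f}  OUT={a, b, c, d, e}
  B4:  IN={a, b, d}  OUT={}
  B5:  IN={}  OUT={d}
  B6:  IN={d}  OUT={f}
  B7:  IN={f}  OUT={}

B7 is the boundary node: OUT[B7] = {}
Applying B7's transfer function to that OUT value gives IN[B7] (row B7 above).

Answer: {f}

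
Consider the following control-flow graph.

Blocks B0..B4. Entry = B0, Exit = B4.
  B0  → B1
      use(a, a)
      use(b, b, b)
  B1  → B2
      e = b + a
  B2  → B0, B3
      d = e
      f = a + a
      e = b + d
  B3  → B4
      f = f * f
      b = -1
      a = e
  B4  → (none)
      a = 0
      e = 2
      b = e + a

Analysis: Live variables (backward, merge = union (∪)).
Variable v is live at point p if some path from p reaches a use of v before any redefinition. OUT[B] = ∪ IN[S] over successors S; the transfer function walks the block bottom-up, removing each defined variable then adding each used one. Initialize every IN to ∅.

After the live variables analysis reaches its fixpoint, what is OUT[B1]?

Answer: {a, b, e}

Derivation:
Per-block solution:
  B0:   IN={a, b}   OUT={a, b}
  B1:   IN={a, b}   OUT={a, b, e}
  B2:   IN={a, b, e}   OUT={a, b, e, f}
  B3:   IN={e, f}   OUT={}
  B4:   IN={}   OUT={}

Merge at B1: OUT[B1] = IN[B2] = {a, b, e}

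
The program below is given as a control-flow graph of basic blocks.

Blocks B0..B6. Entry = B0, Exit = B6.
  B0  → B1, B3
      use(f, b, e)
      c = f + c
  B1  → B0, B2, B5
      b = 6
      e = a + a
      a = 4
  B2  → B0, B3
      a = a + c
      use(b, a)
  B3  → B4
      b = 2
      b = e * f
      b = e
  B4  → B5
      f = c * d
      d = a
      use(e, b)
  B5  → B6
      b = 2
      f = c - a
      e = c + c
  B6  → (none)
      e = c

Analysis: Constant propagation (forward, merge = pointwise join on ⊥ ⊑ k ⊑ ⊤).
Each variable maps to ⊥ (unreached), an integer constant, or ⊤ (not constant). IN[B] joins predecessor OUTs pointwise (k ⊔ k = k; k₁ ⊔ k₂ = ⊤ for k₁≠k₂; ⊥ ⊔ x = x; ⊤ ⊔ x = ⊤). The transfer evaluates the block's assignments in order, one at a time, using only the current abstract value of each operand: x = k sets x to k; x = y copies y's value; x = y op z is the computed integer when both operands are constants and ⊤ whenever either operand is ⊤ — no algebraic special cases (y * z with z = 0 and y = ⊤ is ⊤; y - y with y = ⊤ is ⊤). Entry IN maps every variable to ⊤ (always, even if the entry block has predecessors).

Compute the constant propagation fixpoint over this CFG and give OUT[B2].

Fixpoint table:
  B0:   IN=(all ⊤)   OUT=(all ⊤)
  B1:   IN=(all ⊤)   OUT={a:4, b:6; rest ⊤}
  B2:   IN={a:4, b:6; rest ⊤}   OUT={b:6; rest ⊤}
  B3:   IN=(all ⊤)   OUT=(all ⊤)
  B4:   IN=(all ⊤)   OUT=(all ⊤)
  B5:   IN=(all ⊤)   OUT={b:2; rest ⊤}
  B6:   IN={b:2; rest ⊤}   OUT={b:2; rest ⊤}

Merge at B2: IN[B2] = OUT[B1] = {a: 4, b: 6, c: ⊤, d: ⊤, e: ⊤, f: ⊤}
Applying B2's transfer function to that IN value gives OUT[B2] (row B2 above).

Answer: {a: ⊤, b: 6, c: ⊤, d: ⊤, e: ⊤, f: ⊤}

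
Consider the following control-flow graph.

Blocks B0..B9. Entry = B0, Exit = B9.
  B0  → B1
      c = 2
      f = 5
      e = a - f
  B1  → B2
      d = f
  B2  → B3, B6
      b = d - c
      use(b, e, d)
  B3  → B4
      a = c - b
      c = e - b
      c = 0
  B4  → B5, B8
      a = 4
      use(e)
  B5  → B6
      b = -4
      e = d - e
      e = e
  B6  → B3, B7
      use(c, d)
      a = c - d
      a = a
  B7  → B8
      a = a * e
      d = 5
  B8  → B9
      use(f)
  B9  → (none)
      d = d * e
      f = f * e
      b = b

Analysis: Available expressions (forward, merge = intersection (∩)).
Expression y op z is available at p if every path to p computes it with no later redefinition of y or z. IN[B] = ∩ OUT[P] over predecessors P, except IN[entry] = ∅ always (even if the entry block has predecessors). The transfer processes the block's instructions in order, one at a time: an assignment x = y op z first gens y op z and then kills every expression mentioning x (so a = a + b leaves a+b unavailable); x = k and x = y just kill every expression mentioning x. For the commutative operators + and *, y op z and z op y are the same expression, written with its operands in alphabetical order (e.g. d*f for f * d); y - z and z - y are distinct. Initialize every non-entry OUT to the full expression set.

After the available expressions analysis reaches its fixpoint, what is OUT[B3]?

Converged values:
  B0:  IN={}  OUT={a-f}
  B1:  IN={a-f}  OUT={a-f}
  B2:  IN={a-f}  OUT={a-f, d-c}
  B3:  IN={}  OUT={e-b}
  B4:  IN={e-b}  OUT={e-b}
  B5:  IN={e-b}  OUT={}
  B6:  IN={}  OUT={c-d}
  B7:  IN={c-d}  OUT={}
  B8:  IN={}  OUT={}
  B9:  IN={}  OUT={}

Merge at B3: IN[B3] = OUT[B2] ∩ OUT[B6] = {}
Applying B3's transfer function to that IN value gives OUT[B3] (row B3 above).

Answer: {e-b}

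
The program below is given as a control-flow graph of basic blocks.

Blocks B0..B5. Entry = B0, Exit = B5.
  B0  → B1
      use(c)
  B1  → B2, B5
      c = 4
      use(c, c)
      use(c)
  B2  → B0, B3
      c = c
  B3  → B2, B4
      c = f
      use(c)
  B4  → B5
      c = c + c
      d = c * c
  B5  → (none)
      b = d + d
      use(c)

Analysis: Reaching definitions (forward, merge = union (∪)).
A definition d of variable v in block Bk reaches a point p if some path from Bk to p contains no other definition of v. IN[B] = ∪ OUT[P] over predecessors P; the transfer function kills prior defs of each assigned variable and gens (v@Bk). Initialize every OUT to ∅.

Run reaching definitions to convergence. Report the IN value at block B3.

Per-block solution:
  B0:   IN={c@B2}   OUT={c@B2}
  B1:   IN={c@B2}   OUT={c@B1}
  B2:   IN={c@B1, c@B3}   OUT={c@B2}
  B3:   IN={c@B2}   OUT={c@B3}
  B4:   IN={c@B3}   OUT={c@B4, d@B4}
  B5:   IN={c@B1, c@B4, d@B4}   OUT={b@B5, c@B1, c@B4, d@B4}

Merge at B3: IN[B3] = OUT[B2] = {c@B2}

Answer: {c@B2}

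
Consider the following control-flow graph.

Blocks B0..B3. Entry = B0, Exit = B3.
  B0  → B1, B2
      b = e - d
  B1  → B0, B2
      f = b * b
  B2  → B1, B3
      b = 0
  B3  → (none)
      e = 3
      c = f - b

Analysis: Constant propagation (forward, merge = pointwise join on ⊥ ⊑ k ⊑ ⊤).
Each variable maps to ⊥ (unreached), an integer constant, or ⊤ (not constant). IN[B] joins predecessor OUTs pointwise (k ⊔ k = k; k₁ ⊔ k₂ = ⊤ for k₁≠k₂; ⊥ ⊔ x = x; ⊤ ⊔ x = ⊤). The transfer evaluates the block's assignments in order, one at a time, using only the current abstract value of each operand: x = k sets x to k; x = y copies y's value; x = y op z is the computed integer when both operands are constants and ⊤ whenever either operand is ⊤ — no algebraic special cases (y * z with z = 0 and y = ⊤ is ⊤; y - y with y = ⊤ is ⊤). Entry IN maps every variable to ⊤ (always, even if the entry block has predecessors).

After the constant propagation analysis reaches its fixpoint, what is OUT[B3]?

Answer: {a: ⊤, b: 0, c: ⊤, d: ⊤, e: 3, f: ⊤}

Working:
Per-block solution:
  B0:   IN=(all ⊤)   OUT=(all ⊤)
  B1:   IN=(all ⊤)   OUT=(all ⊤)
  B2:   IN=(all ⊤)   OUT={b:0; rest ⊤}
  B3:   IN={b:0; rest ⊤}   OUT={b:0, e:3; rest ⊤}

Merge at B3: IN[B3] = OUT[B2] = {a: ⊤, b: 0, c: ⊤, d: ⊤, e: ⊤, f: ⊤}
Applying B3's transfer function to that IN value gives OUT[B3] (row B3 above).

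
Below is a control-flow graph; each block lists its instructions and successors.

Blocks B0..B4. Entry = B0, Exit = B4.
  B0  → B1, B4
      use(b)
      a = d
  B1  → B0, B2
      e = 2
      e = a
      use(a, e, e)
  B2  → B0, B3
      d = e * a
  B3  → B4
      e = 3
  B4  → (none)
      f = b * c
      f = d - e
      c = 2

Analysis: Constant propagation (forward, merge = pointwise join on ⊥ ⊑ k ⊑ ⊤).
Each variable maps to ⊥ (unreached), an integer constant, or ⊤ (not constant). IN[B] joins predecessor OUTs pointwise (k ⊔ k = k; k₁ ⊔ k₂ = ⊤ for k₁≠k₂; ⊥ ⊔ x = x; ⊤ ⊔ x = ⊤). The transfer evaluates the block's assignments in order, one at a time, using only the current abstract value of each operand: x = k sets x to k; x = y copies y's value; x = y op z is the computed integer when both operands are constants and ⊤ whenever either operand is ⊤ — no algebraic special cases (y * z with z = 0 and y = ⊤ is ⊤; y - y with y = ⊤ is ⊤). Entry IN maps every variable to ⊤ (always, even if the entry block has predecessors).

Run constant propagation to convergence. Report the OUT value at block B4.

Per-block solution:
  B0:   IN=(all ⊤)   OUT=(all ⊤)
  B1:   IN=(all ⊤)   OUT=(all ⊤)
  B2:   IN=(all ⊤)   OUT=(all ⊤)
  B3:   IN=(all ⊤)   OUT={e:3; rest ⊤}
  B4:   IN=(all ⊤)   OUT={c:2; rest ⊤}

Merge at B4: IN[B4] = OUT[B0] ⊔ OUT[B3] = {a: ⊤, b: ⊤, c: ⊤, d: ⊤, e: ⊤, f: ⊤}
Applying B4's transfer function to that IN value gives OUT[B4] (row B4 above).

Answer: {a: ⊤, b: ⊤, c: 2, d: ⊤, e: ⊤, f: ⊤}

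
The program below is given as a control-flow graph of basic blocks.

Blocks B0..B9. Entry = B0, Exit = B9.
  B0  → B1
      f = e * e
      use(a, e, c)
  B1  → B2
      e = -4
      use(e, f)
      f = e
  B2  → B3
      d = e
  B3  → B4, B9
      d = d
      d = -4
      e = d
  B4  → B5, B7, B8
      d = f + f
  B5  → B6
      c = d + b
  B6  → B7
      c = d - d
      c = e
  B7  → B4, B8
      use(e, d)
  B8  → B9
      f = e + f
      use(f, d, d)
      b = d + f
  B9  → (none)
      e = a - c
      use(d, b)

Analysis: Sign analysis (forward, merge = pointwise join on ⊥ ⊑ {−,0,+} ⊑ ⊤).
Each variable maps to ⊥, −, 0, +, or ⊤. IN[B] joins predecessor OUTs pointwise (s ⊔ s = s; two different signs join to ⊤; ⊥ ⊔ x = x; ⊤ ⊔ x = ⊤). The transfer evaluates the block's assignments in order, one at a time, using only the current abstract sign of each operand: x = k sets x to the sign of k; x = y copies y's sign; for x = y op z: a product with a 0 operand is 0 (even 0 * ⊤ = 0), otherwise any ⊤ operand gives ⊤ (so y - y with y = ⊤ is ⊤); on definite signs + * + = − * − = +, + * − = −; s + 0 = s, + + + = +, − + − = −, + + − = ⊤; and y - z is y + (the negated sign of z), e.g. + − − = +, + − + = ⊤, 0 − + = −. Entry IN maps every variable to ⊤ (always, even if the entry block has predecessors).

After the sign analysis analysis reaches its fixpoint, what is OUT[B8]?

Fixpoint table:
  B0:   IN=(all ⊤)   OUT=(all ⊤)
  B1:   IN=(all ⊤)   OUT={e:-, f:-; rest ⊤}
  B2:   IN={e:-, f:-; rest ⊤}   OUT={d:-, e:-, f:-; rest ⊤}
  B3:   IN={d:-, e:-, f:-; rest ⊤}   OUT={d:-, e:-, f:-; rest ⊤}
  B4:   IN={d:-, e:-, f:-; rest ⊤}   OUT={d:-, e:-, f:-; rest ⊤}
  B5:   IN={d:-, e:-, f:-; rest ⊤}   OUT={d:-, e:-, f:-; rest ⊤}
  B6:   IN={d:-, e:-, f:-; rest ⊤}   OUT={c:-, d:-, e:-, f:-; rest ⊤}
  B7:   IN={d:-, e:-, f:-; rest ⊤}   OUT={d:-, e:-, f:-; rest ⊤}
  B8:   IN={d:-, e:-, f:-; rest ⊤}   OUT={b:-, d:-, e:-, f:-; rest ⊤}
  B9:   IN={d:-, e:-, f:-; rest ⊤}   OUT={d:-, f:-; rest ⊤}

Merge at B8: IN[B8] = OUT[B4] ⊔ OUT[B7] = {a: ⊤, b: ⊤, c: ⊤, d: -, e: -, f: -}
Applying B8's transfer function to that IN value gives OUT[B8] (row B8 above).

Answer: {a: ⊤, b: -, c: ⊤, d: -, e: -, f: -}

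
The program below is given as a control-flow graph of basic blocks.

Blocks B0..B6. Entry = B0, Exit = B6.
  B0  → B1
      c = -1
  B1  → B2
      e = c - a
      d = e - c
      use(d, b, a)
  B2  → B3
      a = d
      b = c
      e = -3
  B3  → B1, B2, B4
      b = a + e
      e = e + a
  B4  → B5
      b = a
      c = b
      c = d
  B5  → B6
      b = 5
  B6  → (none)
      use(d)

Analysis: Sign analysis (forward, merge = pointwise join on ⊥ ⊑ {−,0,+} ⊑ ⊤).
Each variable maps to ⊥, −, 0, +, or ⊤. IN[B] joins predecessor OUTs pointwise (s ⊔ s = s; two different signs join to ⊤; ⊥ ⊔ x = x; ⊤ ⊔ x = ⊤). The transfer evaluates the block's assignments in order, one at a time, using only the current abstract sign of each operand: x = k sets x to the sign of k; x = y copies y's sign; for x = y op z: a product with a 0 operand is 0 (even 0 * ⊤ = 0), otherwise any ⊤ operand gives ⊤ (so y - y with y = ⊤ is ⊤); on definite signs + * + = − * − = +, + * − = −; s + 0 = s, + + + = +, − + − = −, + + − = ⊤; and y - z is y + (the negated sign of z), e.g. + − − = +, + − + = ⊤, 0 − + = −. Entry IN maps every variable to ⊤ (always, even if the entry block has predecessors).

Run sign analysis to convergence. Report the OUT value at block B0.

Answer: {a: ⊤, b: ⊤, c: -, d: ⊤, e: ⊤, f: ⊤}

Working:
Fixpoint table:
  B0:  IN=(all ⊤)  OUT={c:-; rest ⊤}
  B1:  IN={c:-; rest ⊤}  OUT={c:-; rest ⊤}
  B2:  IN={c:-; rest ⊤}  OUT={b:-, c:-, e:-; rest ⊤}
  B3:  IN={b:-, c:-, e:-; rest ⊤}  OUT={c:-; rest ⊤}
  B4:  IN={c:-; rest ⊤}  OUT=(all ⊤)
  B5:  IN=(all ⊤)  OUT={b:+; rest ⊤}
  B6:  IN={b:+; rest ⊤}  OUT={b:+; rest ⊤}

B0 is the boundary node: IN[B0] = {a: ⊤, b: ⊤, c: ⊤, d: ⊤, e: ⊤, f: ⊤}
Applying B0's transfer function to that IN value gives OUT[B0] (row B0 above).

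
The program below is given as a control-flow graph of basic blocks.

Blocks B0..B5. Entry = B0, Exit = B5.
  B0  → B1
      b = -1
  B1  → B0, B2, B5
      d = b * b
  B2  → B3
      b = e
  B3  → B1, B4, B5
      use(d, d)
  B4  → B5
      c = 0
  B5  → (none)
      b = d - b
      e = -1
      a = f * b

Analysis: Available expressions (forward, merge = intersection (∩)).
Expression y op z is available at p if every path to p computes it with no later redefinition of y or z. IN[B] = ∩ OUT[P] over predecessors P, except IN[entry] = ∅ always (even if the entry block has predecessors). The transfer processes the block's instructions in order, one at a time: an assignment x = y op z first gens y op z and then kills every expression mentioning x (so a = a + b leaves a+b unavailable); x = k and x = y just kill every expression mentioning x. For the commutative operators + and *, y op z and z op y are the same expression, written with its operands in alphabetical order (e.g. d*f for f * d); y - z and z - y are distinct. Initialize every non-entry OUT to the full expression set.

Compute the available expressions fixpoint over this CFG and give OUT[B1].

Answer: {b*b}

Working:
Per-block solution:
  B0:  IN={}  OUT={}
  B1:  IN={}  OUT={b*b}
  B2:  IN={b*b}  OUT={}
  B3:  IN={}  OUT={}
  B4:  IN={}  OUT={}
  B5:  IN={}  OUT={b*f}

Merge at B1: IN[B1] = OUT[B0] ∩ OUT[B3] = {}
Applying B1's transfer function to that IN value gives OUT[B1] (row B1 above).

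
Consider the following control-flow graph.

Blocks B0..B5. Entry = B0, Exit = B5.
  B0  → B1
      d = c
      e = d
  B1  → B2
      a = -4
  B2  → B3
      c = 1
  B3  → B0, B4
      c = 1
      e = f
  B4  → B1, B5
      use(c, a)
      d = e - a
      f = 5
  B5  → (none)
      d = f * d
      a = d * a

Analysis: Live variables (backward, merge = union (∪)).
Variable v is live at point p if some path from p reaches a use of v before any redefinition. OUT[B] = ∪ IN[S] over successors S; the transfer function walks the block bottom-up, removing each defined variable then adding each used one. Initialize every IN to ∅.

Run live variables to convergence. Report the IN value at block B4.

Answer: {a, c, e}

Derivation:
Converged values:
  B0:  IN={c, f}  OUT={f}
  B1:  IN={f}  OUT={a, f}
  B2:  IN={a, f}  OUT={a, f}
  B3:  IN={a, f}  OUT={a, c, e, f}
  B4:  IN={a, c, e}  OUT={a, d, f}
  B5:  IN={a, d, f}  OUT={}

Merge at B4: OUT[B4] = IN[B1] ⊔ IN[B5] = {a, d, f}
Applying B4's transfer function to that OUT value gives IN[B4] (row B4 above).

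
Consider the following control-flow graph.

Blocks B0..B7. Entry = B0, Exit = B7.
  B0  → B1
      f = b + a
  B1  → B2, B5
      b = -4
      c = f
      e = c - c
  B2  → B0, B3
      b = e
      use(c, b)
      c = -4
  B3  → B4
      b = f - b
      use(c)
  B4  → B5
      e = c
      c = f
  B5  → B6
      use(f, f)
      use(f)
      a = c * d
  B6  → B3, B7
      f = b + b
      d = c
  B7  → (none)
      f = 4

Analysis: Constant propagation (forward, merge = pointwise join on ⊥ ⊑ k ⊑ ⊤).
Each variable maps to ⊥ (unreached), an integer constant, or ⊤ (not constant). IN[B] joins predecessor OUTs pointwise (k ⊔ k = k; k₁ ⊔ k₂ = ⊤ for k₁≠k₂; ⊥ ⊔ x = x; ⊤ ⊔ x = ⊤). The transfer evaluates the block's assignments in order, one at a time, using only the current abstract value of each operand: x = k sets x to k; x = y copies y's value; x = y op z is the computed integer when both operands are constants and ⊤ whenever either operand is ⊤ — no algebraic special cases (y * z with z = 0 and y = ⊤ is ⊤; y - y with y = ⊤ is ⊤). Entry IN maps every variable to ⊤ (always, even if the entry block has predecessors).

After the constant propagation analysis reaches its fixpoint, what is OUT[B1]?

Answer: {a: ⊤, b: -4, c: ⊤, d: ⊤, e: ⊤, f: ⊤}

Derivation:
Fixpoint table:
  B0: | IN=(all ⊤) | OUT=(all ⊤)
  B1: | IN=(all ⊤) | OUT={b:-4; rest ⊤}
  B2: | IN={b:-4; rest ⊤} | OUT={c:-4; rest ⊤}
  B3: | IN=(all ⊤) | OUT=(all ⊤)
  B4: | IN=(all ⊤) | OUT=(all ⊤)
  B5: | IN=(all ⊤) | OUT=(all ⊤)
  B6: | IN=(all ⊤) | OUT=(all ⊤)
  B7: | IN=(all ⊤) | OUT={f:4; rest ⊤}

Merge at B1: IN[B1] = OUT[B0] = {a: ⊤, b: ⊤, c: ⊤, d: ⊤, e: ⊤, f: ⊤}
Applying B1's transfer function to that IN value gives OUT[B1] (row B1 above).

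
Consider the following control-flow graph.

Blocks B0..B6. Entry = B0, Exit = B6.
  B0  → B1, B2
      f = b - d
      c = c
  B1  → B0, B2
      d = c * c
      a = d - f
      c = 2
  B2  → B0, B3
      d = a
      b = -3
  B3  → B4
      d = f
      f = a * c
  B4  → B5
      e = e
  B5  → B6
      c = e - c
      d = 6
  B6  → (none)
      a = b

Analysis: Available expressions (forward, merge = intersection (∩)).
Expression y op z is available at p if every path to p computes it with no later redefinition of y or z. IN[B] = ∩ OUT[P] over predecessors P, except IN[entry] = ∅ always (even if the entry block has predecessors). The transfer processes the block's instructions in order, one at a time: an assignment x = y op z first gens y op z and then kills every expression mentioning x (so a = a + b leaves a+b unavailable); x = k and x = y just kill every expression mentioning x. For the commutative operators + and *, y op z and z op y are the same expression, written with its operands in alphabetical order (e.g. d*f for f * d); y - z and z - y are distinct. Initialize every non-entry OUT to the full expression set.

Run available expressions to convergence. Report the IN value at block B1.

Converged values:
  B0:  IN={}  OUT={b-d}
  B1:  IN={b-d}  OUT={d-f}
  B2:  IN={}  OUT={}
  B3:  IN={}  OUT={a*c}
  B4:  IN={a*c}  OUT={a*c}
  B5:  IN={a*c}  OUT={}
  B6:  IN={}  OUT={}

Merge at B1: IN[B1] = OUT[B0] = {b-d}

Answer: {b-d}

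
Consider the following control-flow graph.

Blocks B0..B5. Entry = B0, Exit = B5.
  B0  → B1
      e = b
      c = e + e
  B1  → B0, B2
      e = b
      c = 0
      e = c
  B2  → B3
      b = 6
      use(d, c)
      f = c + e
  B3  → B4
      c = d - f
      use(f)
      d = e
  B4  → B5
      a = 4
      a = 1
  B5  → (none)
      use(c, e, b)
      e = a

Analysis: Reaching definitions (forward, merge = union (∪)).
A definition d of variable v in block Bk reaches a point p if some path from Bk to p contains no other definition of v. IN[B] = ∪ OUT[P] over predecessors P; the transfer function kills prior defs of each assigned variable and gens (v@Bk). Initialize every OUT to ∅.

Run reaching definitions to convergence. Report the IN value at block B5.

Converged values:
  B0:   IN={c@B1, e@B1}   OUT={c@B0, e@B0}
  B1:   IN={c@B0, e@B0}   OUT={c@B1, e@B1}
  B2:   IN={c@B1, e@B1}   OUT={b@B2, c@B1, e@B1, f@B2}
  B3:   IN={b@B2, c@B1, e@B1, f@B2}   OUT={b@B2, c@B3, d@B3, e@B1, f@B2}
  B4:   IN={b@B2, c@B3, d@B3, e@B1, f@B2}   OUT={a@B4, b@B2, c@B3, d@B3, e@B1, f@B2}
  B5:   IN={a@B4, b@B2, c@B3, d@B3, e@B1, f@B2}   OUT={a@B4, b@B2, c@B3, d@B3, e@B5, f@B2}

Merge at B5: IN[B5] = OUT[B4] = {a@B4, b@B2, c@B3, d@B3, e@B1, f@B2}

Answer: {a@B4, b@B2, c@B3, d@B3, e@B1, f@B2}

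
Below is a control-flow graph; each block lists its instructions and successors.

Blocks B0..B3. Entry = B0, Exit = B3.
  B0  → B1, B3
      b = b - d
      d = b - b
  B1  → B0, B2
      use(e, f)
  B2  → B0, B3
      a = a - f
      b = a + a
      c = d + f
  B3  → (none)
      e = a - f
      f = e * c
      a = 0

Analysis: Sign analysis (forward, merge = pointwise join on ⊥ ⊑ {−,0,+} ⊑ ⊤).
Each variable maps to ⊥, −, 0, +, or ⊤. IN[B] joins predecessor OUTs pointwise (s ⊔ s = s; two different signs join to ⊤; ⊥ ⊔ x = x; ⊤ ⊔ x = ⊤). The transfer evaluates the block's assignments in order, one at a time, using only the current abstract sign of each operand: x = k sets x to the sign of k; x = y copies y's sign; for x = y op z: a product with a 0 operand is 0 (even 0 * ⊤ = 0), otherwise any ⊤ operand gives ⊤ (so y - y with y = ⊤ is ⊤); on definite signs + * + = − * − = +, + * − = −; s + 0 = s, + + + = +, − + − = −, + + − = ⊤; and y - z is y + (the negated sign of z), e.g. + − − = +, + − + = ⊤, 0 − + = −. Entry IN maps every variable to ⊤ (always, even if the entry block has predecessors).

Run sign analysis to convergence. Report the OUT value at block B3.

Answer: {a: 0, b: ⊤, c: ⊤, d: ⊤, e: ⊤, f: ⊤}

Derivation:
Fixpoint table:
  B0:  IN=(all ⊤)  OUT=(all ⊤)
  B1:  IN=(all ⊤)  OUT=(all ⊤)
  B2:  IN=(all ⊤)  OUT=(all ⊤)
  B3:  IN=(all ⊤)  OUT={a:0; rest ⊤}

Merge at B3: IN[B3] = OUT[B0] ⊔ OUT[B2] = {a: ⊤, b: ⊤, c: ⊤, d: ⊤, e: ⊤, f: ⊤}
Applying B3's transfer function to that IN value gives OUT[B3] (row B3 above).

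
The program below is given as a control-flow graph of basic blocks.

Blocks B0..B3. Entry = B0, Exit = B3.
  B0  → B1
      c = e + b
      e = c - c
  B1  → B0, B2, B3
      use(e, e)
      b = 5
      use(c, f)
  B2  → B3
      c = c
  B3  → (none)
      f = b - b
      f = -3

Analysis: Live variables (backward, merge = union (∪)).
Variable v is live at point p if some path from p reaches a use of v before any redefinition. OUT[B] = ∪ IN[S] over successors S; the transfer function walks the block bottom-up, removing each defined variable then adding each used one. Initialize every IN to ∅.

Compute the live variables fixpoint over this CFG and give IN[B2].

Fixpoint table:
  B0:   IN={b, e, f}   OUT={c, e, f}
  B1:   IN={c, e, f}   OUT={b, c, e, f}
  B2:   IN={b, c}   OUT={b}
  B3:   IN={b}   OUT={}

Merge at B2: OUT[B2] = IN[B3] = {b}
Applying B2's transfer function to that OUT value gives IN[B2] (row B2 above).

Answer: {b, c}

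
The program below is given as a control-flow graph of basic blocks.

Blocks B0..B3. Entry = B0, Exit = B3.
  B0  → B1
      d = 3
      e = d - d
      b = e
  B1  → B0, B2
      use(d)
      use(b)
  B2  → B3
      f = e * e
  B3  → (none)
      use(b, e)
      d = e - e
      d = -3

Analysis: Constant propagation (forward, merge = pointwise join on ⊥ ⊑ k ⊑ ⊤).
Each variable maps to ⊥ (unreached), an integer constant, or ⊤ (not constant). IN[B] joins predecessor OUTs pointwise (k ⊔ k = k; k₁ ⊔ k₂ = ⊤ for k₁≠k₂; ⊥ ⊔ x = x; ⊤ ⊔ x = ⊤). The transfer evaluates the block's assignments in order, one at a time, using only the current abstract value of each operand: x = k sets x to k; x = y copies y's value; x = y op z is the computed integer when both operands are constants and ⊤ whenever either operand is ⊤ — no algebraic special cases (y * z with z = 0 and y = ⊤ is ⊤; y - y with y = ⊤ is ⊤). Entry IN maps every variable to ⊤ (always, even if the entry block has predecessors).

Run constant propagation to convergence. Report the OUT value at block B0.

Answer: {a: ⊤, b: 0, c: ⊤, d: 3, e: 0, f: ⊤}

Derivation:
Converged values:
  B0:   IN=(all ⊤)   OUT={b:0, d:3, e:0; rest ⊤}
  B1:   IN={b:0, d:3, e:0; rest ⊤}   OUT={b:0, d:3, e:0; rest ⊤}
  B2:   IN={b:0, d:3, e:0; rest ⊤}   OUT={b:0, d:3, e:0, f:0; rest ⊤}
  B3:   IN={b:0, d:3, e:0, f:0; rest ⊤}   OUT={b:0, d:-3, e:0, f:0; rest ⊤}

Merge at B0 (entry node, so the boundary value (all ⊤) is joined with the incoming edge(s)): IN[B0] = (all ⊤) ⊔ OUT[B1] = {a: ⊤, b: ⊤, c: ⊤, d: ⊤, e: ⊤, f: ⊤}
Applying B0's transfer function to that IN value gives OUT[B0] (row B0 above).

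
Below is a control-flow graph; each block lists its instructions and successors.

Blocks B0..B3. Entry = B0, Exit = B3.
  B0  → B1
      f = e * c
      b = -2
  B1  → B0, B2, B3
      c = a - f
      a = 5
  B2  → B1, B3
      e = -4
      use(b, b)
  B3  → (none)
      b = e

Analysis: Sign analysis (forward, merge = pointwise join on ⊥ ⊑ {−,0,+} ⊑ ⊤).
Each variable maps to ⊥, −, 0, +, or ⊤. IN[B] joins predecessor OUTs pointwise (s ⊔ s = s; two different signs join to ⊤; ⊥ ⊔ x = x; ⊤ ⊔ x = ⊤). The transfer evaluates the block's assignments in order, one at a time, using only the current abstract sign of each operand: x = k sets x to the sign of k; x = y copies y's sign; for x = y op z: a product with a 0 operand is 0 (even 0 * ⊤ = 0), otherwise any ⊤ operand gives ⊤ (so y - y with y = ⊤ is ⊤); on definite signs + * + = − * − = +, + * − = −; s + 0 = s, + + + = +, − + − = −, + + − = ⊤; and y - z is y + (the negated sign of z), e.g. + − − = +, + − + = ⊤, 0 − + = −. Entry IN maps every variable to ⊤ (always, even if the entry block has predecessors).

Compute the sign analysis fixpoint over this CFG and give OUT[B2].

Answer: {a: +, b: -, c: ⊤, d: ⊤, e: -, f: ⊤}

Working:
Converged values:
  B0:   IN=(all ⊤)   OUT={b:-; rest ⊤}
  B1:   IN={b:-; rest ⊤}   OUT={a:+, b:-; rest ⊤}
  B2:   IN={a:+, b:-; rest ⊤}   OUT={a:+, b:-, e:-; rest ⊤}
  B3:   IN={a:+, b:-; rest ⊤}   OUT={a:+; rest ⊤}

Merge at B2: IN[B2] = OUT[B1] = {a: +, b: -, c: ⊤, d: ⊤, e: ⊤, f: ⊤}
Applying B2's transfer function to that IN value gives OUT[B2] (row B2 above).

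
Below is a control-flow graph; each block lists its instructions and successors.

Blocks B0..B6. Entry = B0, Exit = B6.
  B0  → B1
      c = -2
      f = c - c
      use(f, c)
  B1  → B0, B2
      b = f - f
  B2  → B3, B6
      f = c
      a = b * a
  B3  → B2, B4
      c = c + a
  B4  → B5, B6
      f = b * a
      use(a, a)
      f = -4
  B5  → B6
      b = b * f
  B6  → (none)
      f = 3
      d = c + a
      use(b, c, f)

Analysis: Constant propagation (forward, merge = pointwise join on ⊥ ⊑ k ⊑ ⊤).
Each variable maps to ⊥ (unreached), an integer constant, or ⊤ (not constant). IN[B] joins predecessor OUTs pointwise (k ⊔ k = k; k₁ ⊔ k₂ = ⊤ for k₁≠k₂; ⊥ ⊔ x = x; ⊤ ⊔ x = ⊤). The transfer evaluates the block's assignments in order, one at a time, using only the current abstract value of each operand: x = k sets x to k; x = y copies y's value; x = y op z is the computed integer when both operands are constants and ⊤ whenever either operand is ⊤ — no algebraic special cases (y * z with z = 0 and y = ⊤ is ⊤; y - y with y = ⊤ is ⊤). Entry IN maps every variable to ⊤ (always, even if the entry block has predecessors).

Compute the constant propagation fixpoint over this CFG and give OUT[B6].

Answer: {a: ⊤, b: 0, c: ⊤, d: ⊤, e: ⊤, f: 3}

Working:
Fixpoint table:
  B0:  IN=(all ⊤)  OUT={c:-2, f:0; rest ⊤}
  B1:  IN={c:-2, f:0; rest ⊤}  OUT={b:0, c:-2, f:0; rest ⊤}
  B2:  IN={b:0; rest ⊤}  OUT={b:0; rest ⊤}
  B3:  IN={b:0; rest ⊤}  OUT={b:0; rest ⊤}
  B4:  IN={b:0; rest ⊤}  OUT={b:0, f:-4; rest ⊤}
  B5:  IN={b:0, f:-4; rest ⊤}  OUT={b:0, f:-4; rest ⊤}
  B6:  IN={b:0; rest ⊤}  OUT={b:0, f:3; rest ⊤}

Merge at B6: IN[B6] = OUT[B2] ⊔ OUT[B4] ⊔ OUT[B5] = {a: ⊤, b: 0, c: ⊤, d: ⊤, e: ⊤, f: ⊤}
Applying B6's transfer function to that IN value gives OUT[B6] (row B6 above).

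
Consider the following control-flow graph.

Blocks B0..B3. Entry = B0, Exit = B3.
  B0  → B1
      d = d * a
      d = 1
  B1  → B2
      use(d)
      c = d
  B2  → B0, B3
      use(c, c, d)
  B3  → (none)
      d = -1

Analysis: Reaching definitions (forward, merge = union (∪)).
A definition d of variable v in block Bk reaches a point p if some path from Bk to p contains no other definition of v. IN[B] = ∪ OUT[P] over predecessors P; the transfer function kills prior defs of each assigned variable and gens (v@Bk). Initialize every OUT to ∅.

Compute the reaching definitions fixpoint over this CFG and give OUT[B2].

Per-block solution:
  B0:  IN={c@B1, d@B0}  OUT={c@B1, d@B0}
  B1:  IN={c@B1, d@B0}  OUT={c@B1, d@B0}
  B2:  IN={c@B1, d@B0}  OUT={c@B1, d@B0}
  B3:  IN={c@B1, d@B0}  OUT={c@B1, d@B3}

Merge at B2: IN[B2] = OUT[B1] = {c@B1, d@B0}
Applying B2's transfer function to that IN value gives OUT[B2] (row B2 above).

Answer: {c@B1, d@B0}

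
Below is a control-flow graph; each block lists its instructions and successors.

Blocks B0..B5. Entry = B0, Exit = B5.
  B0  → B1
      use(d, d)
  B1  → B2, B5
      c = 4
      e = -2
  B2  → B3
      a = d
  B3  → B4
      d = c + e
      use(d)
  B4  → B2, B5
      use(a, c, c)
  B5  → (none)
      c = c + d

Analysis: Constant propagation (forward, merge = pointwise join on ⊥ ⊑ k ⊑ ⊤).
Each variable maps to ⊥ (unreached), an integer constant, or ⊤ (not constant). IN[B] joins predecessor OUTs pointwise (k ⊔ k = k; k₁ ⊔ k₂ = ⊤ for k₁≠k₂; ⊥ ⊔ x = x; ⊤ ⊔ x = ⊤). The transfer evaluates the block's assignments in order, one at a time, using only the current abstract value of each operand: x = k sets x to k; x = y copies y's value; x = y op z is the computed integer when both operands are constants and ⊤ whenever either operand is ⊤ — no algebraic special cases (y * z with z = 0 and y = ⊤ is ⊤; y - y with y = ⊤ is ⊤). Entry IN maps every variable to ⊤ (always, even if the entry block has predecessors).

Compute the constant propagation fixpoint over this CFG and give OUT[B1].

Per-block solution:
  B0: | IN=(all ⊤) | OUT=(all ⊤)
  B1: | IN=(all ⊤) | OUT={c:4, e:-2; rest ⊤}
  B2: | IN={c:4, e:-2; rest ⊤} | OUT={c:4, e:-2; rest ⊤}
  B3: | IN={c:4, e:-2; rest ⊤} | OUT={c:4, d:2, e:-2; rest ⊤}
  B4: | IN={c:4, d:2, e:-2; rest ⊤} | OUT={c:4, d:2, e:-2; rest ⊤}
  B5: | IN={c:4, e:-2; rest ⊤} | OUT={e:-2; rest ⊤}

Merge at B1: IN[B1] = OUT[B0] = {a: ⊤, b: ⊤, c: ⊤, d: ⊤, e: ⊤, f: ⊤}
Applying B1's transfer function to that IN value gives OUT[B1] (row B1 above).

Answer: {a: ⊤, b: ⊤, c: 4, d: ⊤, e: -2, f: ⊤}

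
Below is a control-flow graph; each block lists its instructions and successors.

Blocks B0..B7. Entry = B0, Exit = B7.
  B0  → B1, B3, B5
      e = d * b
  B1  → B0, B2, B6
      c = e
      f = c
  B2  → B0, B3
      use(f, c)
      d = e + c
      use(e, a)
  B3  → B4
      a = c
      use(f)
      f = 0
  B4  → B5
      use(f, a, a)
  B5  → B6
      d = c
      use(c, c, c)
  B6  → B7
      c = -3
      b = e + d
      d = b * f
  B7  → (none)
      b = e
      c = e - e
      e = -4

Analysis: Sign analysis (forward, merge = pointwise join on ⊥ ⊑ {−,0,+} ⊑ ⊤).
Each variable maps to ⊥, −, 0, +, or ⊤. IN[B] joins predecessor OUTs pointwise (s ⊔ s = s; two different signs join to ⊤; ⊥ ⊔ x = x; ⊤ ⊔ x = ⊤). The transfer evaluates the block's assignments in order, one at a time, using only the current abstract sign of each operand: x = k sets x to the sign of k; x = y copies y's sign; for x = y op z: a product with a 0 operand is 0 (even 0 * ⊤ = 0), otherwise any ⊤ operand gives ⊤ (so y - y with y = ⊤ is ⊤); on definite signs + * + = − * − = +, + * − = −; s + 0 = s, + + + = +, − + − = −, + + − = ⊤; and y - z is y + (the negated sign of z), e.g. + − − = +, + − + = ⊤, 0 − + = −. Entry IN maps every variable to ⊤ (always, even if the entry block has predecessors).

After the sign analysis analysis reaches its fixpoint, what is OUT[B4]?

Converged values:
  B0:   IN=(all ⊤)   OUT=(all ⊤)
  B1:   IN=(all ⊤)   OUT=(all ⊤)
  B2:   IN=(all ⊤)   OUT=(all ⊤)
  B3:   IN=(all ⊤)   OUT={f:0; rest ⊤}
  B4:   IN={f:0; rest ⊤}   OUT={f:0; rest ⊤}
  B5:   IN=(all ⊤)   OUT=(all ⊤)
  B6:   IN=(all ⊤)   OUT={c:-; rest ⊤}
  B7:   IN={c:-; rest ⊤}   OUT={e:-; rest ⊤}

Merge at B4: IN[B4] = OUT[B3] = {a: ⊤, b: ⊤, c: ⊤, d: ⊤, e: ⊤, f: 0}
Applying B4's transfer function to that IN value gives OUT[B4] (row B4 above).

Answer: {a: ⊤, b: ⊤, c: ⊤, d: ⊤, e: ⊤, f: 0}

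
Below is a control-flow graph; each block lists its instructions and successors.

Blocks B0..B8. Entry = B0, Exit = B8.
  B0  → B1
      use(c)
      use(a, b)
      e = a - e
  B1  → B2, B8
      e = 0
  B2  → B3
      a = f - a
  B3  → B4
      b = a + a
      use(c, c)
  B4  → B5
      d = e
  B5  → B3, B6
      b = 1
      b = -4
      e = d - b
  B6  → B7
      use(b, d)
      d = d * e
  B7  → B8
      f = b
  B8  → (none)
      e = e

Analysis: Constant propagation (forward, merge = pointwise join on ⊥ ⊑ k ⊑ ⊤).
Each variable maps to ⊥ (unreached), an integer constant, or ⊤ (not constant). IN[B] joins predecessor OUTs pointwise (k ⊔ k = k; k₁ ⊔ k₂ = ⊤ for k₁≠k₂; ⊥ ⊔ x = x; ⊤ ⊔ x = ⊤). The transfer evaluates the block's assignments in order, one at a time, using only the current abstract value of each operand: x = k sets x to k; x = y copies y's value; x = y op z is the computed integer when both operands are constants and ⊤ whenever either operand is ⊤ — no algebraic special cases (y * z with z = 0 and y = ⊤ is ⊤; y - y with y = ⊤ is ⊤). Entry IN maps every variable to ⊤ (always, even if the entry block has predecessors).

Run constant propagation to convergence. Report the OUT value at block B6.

Answer: {a: ⊤, b: -4, c: ⊤, d: ⊤, e: ⊤, f: ⊤}

Working:
Fixpoint table:
  B0: | IN=(all ⊤) | OUT=(all ⊤)
  B1: | IN=(all ⊤) | OUT={e:0; rest ⊤}
  B2: | IN={e:0; rest ⊤} | OUT={e:0; rest ⊤}
  B3: | IN=(all ⊤) | OUT=(all ⊤)
  B4: | IN=(all ⊤) | OUT=(all ⊤)
  B5: | IN=(all ⊤) | OUT={b:-4; rest ⊤}
  B6: | IN={b:-4; rest ⊤} | OUT={b:-4; rest ⊤}
  B7: | IN={b:-4; rest ⊤} | OUT={b:-4, f:-4; rest ⊤}
  B8: | IN=(all ⊤) | OUT=(all ⊤)

Merge at B6: IN[B6] = OUT[B5] = {a: ⊤, b: -4, c: ⊤, d: ⊤, e: ⊤, f: ⊤}
Applying B6's transfer function to that IN value gives OUT[B6] (row B6 above).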